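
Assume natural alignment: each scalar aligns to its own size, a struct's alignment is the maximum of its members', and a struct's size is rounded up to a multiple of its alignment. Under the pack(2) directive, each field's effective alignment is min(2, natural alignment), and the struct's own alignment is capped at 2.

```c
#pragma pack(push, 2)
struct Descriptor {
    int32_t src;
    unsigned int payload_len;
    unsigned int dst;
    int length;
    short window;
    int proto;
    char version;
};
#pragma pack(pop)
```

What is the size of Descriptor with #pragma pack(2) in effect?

24

@0: src [4B, align 2] → 4
@4: payload_len [4B, align 2] → 8
@8: dst [4B, align 2] → 12
@12: length [4B, align 2] → 16
@16: window [2B, align 2] → 18
@18: proto [4B, align 2] → 22
@22: version [1B, align 1] → 23
+1 tail pad (align 2)
size 24, align 2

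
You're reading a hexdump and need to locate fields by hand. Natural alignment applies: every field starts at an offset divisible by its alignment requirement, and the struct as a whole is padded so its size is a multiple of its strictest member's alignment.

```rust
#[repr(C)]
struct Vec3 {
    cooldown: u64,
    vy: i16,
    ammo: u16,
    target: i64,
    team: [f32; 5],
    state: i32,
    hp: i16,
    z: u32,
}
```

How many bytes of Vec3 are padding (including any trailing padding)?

cooldown at 0 (size 8, align 8) → ends 8
vy at 8 (size 2, align 2) → ends 10
ammo at 10 (size 2, align 2) → ends 12
pad 4 to align 8 for target
target at 16 (size 8, align 8) → ends 24
team at 24 (size 20, align 4) → ends 44
state at 44 (size 4, align 4) → ends 48
hp at 48 (size 2, align 2) → ends 50
pad 2 to align 4 for z
z at 52 (size 4, align 4) → ends 56
total 56 bytes, alignment 8
data bytes 50, size 56 → padding 6

6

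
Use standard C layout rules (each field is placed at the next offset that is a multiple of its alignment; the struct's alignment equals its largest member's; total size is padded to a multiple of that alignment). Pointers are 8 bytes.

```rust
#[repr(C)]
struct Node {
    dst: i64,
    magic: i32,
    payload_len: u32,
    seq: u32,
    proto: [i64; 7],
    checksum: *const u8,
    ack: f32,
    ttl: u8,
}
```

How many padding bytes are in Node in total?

0..8  dst  (8B, 8-aligned)
8..12  magic  (4B, 4-aligned)
12..16  payload_len  (4B, 4-aligned)
16..20  seq  (4B, 4-aligned)
20..24  -- padding (4B)
24..80  proto  (56B, 8-aligned)
80..88  checksum  (8B, 8-aligned)
88..92  ack  (4B, 4-aligned)
92..93  ttl  (1B, 1-aligned)
93..96  -- tail padding (3B)
sizeof = 96, alignof = 8
data bytes 89, size 96 → padding 7

7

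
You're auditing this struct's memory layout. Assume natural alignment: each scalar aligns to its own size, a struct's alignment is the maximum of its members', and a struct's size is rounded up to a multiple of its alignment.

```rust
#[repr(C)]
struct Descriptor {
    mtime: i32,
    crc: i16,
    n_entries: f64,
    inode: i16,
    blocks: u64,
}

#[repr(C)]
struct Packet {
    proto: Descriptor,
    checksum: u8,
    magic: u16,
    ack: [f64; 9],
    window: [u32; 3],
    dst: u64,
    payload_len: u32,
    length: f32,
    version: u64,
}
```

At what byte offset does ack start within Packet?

Descriptor: mtime at 0 (size 4, align 4) → ends 4; crc at 4 (size 2, align 2) → ends 6; pad 2 to align 8 for n_entries; n_entries at 8 (size 8, align 8) → ends 16; inode at 16 (size 2, align 2) → ends 18; pad 6 to align 8 for blocks; blocks at 24 (size 8, align 8) → ends 32; total 32 bytes, alignment 8
proto at 0 (size 32, align 8) → ends 32
checksum at 32 (size 1, align 1) → ends 33
pad 1 to align 2 for magic
magic at 34 (size 2, align 2) → ends 36
pad 4 to align 8 for ack
ack at 40 (size 72, align 8) → ends 112

40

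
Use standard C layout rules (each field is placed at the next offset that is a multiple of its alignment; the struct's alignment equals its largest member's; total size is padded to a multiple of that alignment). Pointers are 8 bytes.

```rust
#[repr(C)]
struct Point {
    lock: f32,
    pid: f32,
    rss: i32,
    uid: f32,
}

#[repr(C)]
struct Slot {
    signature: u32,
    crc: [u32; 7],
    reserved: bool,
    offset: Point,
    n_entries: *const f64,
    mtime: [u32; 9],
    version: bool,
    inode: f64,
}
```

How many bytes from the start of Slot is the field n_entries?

56

Point: @0: lock [4B, align 4] → 4; @4: pid [4B, align 4] → 8; @8: rss [4B, align 4] → 12; @12: uid [4B, align 4] → 16; size 16, align 4
@0: signature [4B, align 4] → 4
@4: crc [28B, align 4] → 32
@32: reserved [1B, align 1] → 33
+3 pad (align 4)
@36: offset [16B, align 4] → 52
+4 pad (align 8)
@56: n_entries [8B, align 8] → 64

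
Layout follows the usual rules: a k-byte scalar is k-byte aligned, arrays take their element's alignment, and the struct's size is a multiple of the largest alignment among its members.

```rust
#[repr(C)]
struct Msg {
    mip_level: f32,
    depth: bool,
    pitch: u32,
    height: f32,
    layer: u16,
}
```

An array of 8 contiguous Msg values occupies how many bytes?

0..4  mip_level  (4B, 4-aligned)
4..5  depth  (1B, 1-aligned)
5..8  -- padding (3B)
8..12  pitch  (4B, 4-aligned)
12..16  height  (4B, 4-aligned)
16..18  layer  (2B, 2-aligned)
18..20  -- tail padding (2B)
sizeof = 20, alignof = 4
array of 8: 8 × 20 = 160

160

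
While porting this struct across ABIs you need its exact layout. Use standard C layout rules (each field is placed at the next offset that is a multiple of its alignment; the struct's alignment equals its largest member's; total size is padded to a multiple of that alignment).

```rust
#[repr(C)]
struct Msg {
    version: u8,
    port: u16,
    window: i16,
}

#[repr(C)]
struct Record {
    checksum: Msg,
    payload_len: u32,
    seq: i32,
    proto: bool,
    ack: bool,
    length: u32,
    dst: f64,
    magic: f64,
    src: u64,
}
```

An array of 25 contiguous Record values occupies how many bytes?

1200

Msg: @0: version [1B, align 1] → 1; +1 pad (align 2); @2: port [2B, align 2] → 4; @4: window [2B, align 2] → 6; size 6, align 2
@0: checksum [6B, align 2] → 6
+2 pad (align 4)
@8: payload_len [4B, align 4] → 12
@12: seq [4B, align 4] → 16
@16: proto [1B, align 1] → 17
@17: ack [1B, align 1] → 18
+2 pad (align 4)
@20: length [4B, align 4] → 24
@24: dst [8B, align 8] → 32
@32: magic [8B, align 8] → 40
@40: src [8B, align 8] → 48
size 48, align 8
array of 25: 25 × 48 = 1200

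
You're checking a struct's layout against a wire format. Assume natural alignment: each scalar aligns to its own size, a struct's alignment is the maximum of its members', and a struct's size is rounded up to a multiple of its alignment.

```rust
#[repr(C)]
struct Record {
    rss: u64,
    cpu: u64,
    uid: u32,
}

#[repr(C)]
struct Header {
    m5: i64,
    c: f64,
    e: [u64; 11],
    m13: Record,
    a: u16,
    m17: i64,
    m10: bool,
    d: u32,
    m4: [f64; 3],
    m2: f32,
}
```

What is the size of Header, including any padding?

Record: 0..8  rss  (8B, 8-aligned); 8..16  cpu  (8B, 8-aligned); 16..20  uid  (4B, 4-aligned); 20..24  -- tail padding (4B); sizeof = 24, alignof = 8
0..8  m5  (8B, 8-aligned)
8..16  c  (8B, 8-aligned)
16..104  e  (88B, 8-aligned)
104..128  m13  (24B, 8-aligned)
128..130  a  (2B, 2-aligned)
130..136  -- padding (6B)
136..144  m17  (8B, 8-aligned)
144..145  m10  (1B, 1-aligned)
145..148  -- padding (3B)
148..152  d  (4B, 4-aligned)
152..176  m4  (24B, 8-aligned)
176..180  m2  (4B, 4-aligned)
180..184  -- tail padding (4B)
sizeof = 184, alignof = 8

184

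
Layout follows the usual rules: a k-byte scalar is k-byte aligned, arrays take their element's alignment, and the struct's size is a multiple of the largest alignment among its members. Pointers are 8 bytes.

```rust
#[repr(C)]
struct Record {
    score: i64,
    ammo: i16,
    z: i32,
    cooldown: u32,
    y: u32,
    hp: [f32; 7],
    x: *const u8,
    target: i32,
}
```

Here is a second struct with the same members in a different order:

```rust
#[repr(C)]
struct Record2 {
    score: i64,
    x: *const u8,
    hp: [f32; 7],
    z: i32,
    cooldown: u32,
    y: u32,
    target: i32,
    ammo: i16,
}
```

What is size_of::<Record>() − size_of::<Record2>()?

0..8  score  (8B, 8-aligned)
8..10  ammo  (2B, 2-aligned)
10..12  -- padding (2B)
12..16  z  (4B, 4-aligned)
16..20  cooldown  (4B, 4-aligned)
20..24  y  (4B, 4-aligned)
24..52  hp  (28B, 4-aligned)
52..56  -- padding (4B)
56..64  x  (8B, 8-aligned)
64..68  target  (4B, 4-aligned)
68..72  -- tail padding (4B)
sizeof = 72, alignof = 8
— Record2 —
0..8  score  (8B, 8-aligned)
8..16  x  (8B, 8-aligned)
16..44  hp  (28B, 4-aligned)
44..48  z  (4B, 4-aligned)
48..52  cooldown  (4B, 4-aligned)
52..56  y  (4B, 4-aligned)
56..60  target  (4B, 4-aligned)
60..62  ammo  (2B, 2-aligned)
62..64  -- tail padding (2B)
sizeof = 64, alignof = 8
72 − 64 = 8

8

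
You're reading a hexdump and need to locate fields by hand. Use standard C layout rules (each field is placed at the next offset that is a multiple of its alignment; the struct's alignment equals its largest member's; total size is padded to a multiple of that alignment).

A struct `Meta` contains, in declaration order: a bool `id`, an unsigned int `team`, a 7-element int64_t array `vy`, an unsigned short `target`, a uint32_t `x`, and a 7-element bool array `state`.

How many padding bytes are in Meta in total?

0..1  id  (1B, 1-aligned)
1..4  -- padding (3B)
4..8  team  (4B, 4-aligned)
8..64  vy  (56B, 8-aligned)
64..66  target  (2B, 2-aligned)
66..68  -- padding (2B)
68..72  x  (4B, 4-aligned)
72..79  state  (7B, 1-aligned)
79..80  -- tail padding (1B)
sizeof = 80, alignof = 8
data bytes 74, size 80 → padding 6

6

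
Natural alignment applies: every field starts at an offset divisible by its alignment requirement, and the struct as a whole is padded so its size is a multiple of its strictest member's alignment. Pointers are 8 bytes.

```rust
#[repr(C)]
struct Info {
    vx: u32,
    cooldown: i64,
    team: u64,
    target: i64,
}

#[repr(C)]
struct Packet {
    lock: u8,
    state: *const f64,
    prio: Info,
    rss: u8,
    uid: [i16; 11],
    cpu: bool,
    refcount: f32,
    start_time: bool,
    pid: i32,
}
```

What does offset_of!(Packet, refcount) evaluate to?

76

Info: @0: vx [4B, align 4] → 4; +4 pad (align 8); @8: cooldown [8B, align 8] → 16; @16: team [8B, align 8] → 24; @24: target [8B, align 8] → 32; size 32, align 8
@0: lock [1B, align 1] → 1
+7 pad (align 8)
@8: state [8B, align 8] → 16
@16: prio [32B, align 8] → 48
@48: rss [1B, align 1] → 49
+1 pad (align 2)
@50: uid [22B, align 2] → 72
@72: cpu [1B, align 1] → 73
+3 pad (align 4)
@76: refcount [4B, align 4] → 80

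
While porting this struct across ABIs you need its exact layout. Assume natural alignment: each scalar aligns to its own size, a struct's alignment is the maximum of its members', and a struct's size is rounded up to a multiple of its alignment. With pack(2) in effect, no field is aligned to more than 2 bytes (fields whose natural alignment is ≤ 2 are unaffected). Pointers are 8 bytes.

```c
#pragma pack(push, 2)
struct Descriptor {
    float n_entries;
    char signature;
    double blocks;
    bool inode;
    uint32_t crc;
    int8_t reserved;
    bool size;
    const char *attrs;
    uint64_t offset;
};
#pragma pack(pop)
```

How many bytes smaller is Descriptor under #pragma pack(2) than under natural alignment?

10

natural layout:
  0..4  n_entries  (4B, 4-aligned)
  4..5  signature  (1B, 1-aligned)
  5..8  -- padding (3B)
  8..16  blocks  (8B, 8-aligned)
  16..17  inode  (1B, 1-aligned)
  17..20  -- padding (3B)
  20..24  crc  (4B, 4-aligned)
  24..25  reserved  (1B, 1-aligned)
  25..26  size  (1B, 1-aligned)
  26..32  -- padding (6B)
  32..40  attrs  (8B, 8-aligned)
  40..48  offset  (8B, 8-aligned)
  sizeof = 48, alignof = 8
packed(2) layout:
  0..4  n_entries  (4B, 2-aligned)
  4..5  signature  (1B, 1-aligned)
  5..6  -- padding (1B)
  6..14  blocks  (8B, 2-aligned)
  14..15  inode  (1B, 1-aligned)
  15..16  -- padding (1B)
  16..20  crc  (4B, 2-aligned)
  20..21  reserved  (1B, 1-aligned)
  21..22  size  (1B, 1-aligned)
  22..30  attrs  (8B, 2-aligned)
  30..38  offset  (8B, 2-aligned)
  sizeof = 38, alignof = 2
48 − 38 = 10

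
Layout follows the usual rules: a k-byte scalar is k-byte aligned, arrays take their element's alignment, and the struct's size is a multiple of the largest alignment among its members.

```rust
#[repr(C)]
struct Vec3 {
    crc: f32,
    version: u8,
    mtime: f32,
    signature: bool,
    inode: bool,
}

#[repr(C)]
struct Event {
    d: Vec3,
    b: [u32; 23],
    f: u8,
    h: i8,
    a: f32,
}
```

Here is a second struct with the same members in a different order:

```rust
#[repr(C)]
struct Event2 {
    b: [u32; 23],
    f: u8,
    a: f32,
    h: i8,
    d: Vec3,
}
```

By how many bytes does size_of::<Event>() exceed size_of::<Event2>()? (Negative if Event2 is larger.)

Vec3: crc at 0 (size 4, align 4) → ends 4; version at 4 (size 1, align 1) → ends 5; pad 3 to align 4 for mtime; mtime at 8 (size 4, align 4) → ends 12; signature at 12 (size 1, align 1) → ends 13; inode at 13 (size 1, align 1) → ends 14; tail pad 2 to reach multiple of 4; total 16 bytes, alignment 4
d at 0 (size 16, align 4) → ends 16
b at 16 (size 92, align 4) → ends 108
f at 108 (size 1, align 1) → ends 109
h at 109 (size 1, align 1) → ends 110
pad 2 to align 4 for a
a at 112 (size 4, align 4) → ends 116
total 116 bytes, alignment 4
— Event2 —
b at 0 (size 92, align 4) → ends 92
f at 92 (size 1, align 1) → ends 93
pad 3 to align 4 for a
a at 96 (size 4, align 4) → ends 100
h at 100 (size 1, align 1) → ends 101
pad 3 to align 4 for d
d at 104 (size 16, align 4) → ends 120
total 120 bytes, alignment 4
116 − 120 = -4

-4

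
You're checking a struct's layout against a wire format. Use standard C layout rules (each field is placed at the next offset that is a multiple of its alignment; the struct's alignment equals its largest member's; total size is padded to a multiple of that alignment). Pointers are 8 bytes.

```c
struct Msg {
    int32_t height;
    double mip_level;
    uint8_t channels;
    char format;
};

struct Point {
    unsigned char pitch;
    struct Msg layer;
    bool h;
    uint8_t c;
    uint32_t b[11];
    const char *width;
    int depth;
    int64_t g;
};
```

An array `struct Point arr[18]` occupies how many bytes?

1872

Msg: height at 0 (size 4, align 4) → ends 4; pad 4 to align 8 for mip_level; mip_level at 8 (size 8, align 8) → ends 16; channels at 16 (size 1, align 1) → ends 17; format at 17 (size 1, align 1) → ends 18; tail pad 6 to reach multiple of 8; total 24 bytes, alignment 8
pitch at 0 (size 1, align 1) → ends 1
pad 7 to align 8 for layer
layer at 8 (size 24, align 8) → ends 32
h at 32 (size 1, align 1) → ends 33
c at 33 (size 1, align 1) → ends 34
pad 2 to align 4 for b
b at 36 (size 44, align 4) → ends 80
width at 80 (size 8, align 8) → ends 88
depth at 88 (size 4, align 4) → ends 92
pad 4 to align 8 for g
g at 96 (size 8, align 8) → ends 104
total 104 bytes, alignment 8
array of 18: 18 × 104 = 1872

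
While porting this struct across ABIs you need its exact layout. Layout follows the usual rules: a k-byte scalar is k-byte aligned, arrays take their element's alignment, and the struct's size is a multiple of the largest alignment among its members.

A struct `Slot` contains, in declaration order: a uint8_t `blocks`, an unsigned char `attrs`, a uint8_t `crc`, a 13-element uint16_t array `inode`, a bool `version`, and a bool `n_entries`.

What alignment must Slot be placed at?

member alignments: blocks=1, attrs=1, crc=1, inode=2, version=1, n_entries=1
max = 2

2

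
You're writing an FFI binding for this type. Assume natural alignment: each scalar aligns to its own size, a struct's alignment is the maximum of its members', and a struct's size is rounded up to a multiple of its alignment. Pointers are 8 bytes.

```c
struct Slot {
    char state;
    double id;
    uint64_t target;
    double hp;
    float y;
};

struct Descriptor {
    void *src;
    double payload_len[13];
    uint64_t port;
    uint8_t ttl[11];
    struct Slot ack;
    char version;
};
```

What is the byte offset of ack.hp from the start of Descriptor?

160

Slot: 0..1  state  (1B, 1-aligned); 1..8  -- padding (7B); 8..16  id  (8B, 8-aligned); 16..24  target  (8B, 8-aligned); 24..32  hp  (8B, 8-aligned); 32..36  y  (4B, 4-aligned); 36..40  -- tail padding (4B); sizeof = 40, alignof = 8
0..8  src  (8B, 8-aligned)
8..112  payload_len  (104B, 8-aligned)
112..120  port  (8B, 8-aligned)
120..131  ttl  (11B, 1-aligned)
131..136  -- padding (5B)
136..176  ack  (40B, 8-aligned)
within Slot: hp at 24
136 + 24 = 160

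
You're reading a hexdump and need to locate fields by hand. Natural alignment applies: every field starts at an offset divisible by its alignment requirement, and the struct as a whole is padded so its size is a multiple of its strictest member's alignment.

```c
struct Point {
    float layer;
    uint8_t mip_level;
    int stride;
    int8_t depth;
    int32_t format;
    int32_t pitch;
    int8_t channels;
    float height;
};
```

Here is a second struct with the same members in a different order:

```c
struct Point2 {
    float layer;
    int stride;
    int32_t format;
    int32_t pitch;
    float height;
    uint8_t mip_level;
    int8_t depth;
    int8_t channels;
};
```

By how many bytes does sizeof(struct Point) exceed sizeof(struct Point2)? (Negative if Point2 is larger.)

0..4  layer  (4B, 4-aligned)
4..5  mip_level  (1B, 1-aligned)
5..8  -- padding (3B)
8..12  stride  (4B, 4-aligned)
12..13  depth  (1B, 1-aligned)
13..16  -- padding (3B)
16..20  format  (4B, 4-aligned)
20..24  pitch  (4B, 4-aligned)
24..25  channels  (1B, 1-aligned)
25..28  -- padding (3B)
28..32  height  (4B, 4-aligned)
sizeof = 32, alignof = 4
— Point2 —
0..4  layer  (4B, 4-aligned)
4..8  stride  (4B, 4-aligned)
8..12  format  (4B, 4-aligned)
12..16  pitch  (4B, 4-aligned)
16..20  height  (4B, 4-aligned)
20..21  mip_level  (1B, 1-aligned)
21..22  depth  (1B, 1-aligned)
22..23  channels  (1B, 1-aligned)
23..24  -- tail padding (1B)
sizeof = 24, alignof = 4
32 − 24 = 8

8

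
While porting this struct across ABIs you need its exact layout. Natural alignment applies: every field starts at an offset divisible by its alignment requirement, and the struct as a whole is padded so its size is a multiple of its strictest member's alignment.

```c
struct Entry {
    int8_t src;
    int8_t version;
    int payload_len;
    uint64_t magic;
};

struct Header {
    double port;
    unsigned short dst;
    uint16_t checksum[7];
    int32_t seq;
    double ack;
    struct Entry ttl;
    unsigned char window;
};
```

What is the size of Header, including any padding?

64 bytes

Entry: @0: src [1B, align 1] → 1; @1: version [1B, align 1] → 2; +2 pad (align 4); @4: payload_len [4B, align 4] → 8; @8: magic [8B, align 8] → 16; size 16, align 8
@0: port [8B, align 8] → 8
@8: dst [2B, align 2] → 10
@10: checksum [14B, align 2] → 24
@24: seq [4B, align 4] → 28
+4 pad (align 8)
@32: ack [8B, align 8] → 40
@40: ttl [16B, align 8] → 56
@56: window [1B, align 1] → 57
+7 tail pad (align 8)
size 64, align 8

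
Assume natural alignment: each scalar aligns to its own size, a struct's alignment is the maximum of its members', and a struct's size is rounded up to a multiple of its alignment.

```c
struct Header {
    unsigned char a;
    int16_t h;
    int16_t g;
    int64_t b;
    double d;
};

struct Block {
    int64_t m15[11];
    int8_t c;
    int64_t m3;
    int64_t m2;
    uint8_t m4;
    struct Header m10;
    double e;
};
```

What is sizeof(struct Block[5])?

Header: a at 0 (size 1, align 1) → ends 1; pad 1 to align 2 for h; h at 2 (size 2, align 2) → ends 4; g at 4 (size 2, align 2) → ends 6; pad 2 to align 8 for b; b at 8 (size 8, align 8) → ends 16; d at 16 (size 8, align 8) → ends 24; total 24 bytes, alignment 8
m15 at 0 (size 88, align 8) → ends 88
c at 88 (size 1, align 1) → ends 89
pad 7 to align 8 for m3
m3 at 96 (size 8, align 8) → ends 104
m2 at 104 (size 8, align 8) → ends 112
m4 at 112 (size 1, align 1) → ends 113
pad 7 to align 8 for m10
m10 at 120 (size 24, align 8) → ends 144
e at 144 (size 8, align 8) → ends 152
total 152 bytes, alignment 8
array of 5: 5 × 152 = 760

760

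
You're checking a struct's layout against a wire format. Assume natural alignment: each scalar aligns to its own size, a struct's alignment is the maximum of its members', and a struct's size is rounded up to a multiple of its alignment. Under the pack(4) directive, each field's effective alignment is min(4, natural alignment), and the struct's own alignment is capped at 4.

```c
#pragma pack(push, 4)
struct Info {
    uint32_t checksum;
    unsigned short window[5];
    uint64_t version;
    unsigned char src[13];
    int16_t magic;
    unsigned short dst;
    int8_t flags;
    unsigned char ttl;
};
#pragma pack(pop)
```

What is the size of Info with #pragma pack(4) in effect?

44

0..4  checksum  (4B, 4-aligned)
4..14  window  (10B, 2-aligned)
14..16  -- padding (2B)
16..24  version  (8B, 4-aligned)
24..37  src  (13B, 1-aligned)
37..38  -- padding (1B)
38..40  magic  (2B, 2-aligned)
40..42  dst  (2B, 2-aligned)
42..43  flags  (1B, 1-aligned)
43..44  ttl  (1B, 1-aligned)
sizeof = 44, alignof = 4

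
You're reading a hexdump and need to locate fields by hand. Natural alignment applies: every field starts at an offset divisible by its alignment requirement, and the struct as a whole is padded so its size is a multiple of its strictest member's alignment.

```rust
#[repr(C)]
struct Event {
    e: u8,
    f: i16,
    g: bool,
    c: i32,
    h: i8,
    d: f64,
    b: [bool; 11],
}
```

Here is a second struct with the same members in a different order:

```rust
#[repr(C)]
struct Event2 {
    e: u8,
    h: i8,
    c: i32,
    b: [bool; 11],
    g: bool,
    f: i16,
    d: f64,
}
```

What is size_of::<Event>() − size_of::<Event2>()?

8

e at 0 (size 1, align 1) → ends 1
pad 1 to align 2 for f
f at 2 (size 2, align 2) → ends 4
g at 4 (size 1, align 1) → ends 5
pad 3 to align 4 for c
c at 8 (size 4, align 4) → ends 12
h at 12 (size 1, align 1) → ends 13
pad 3 to align 8 for d
d at 16 (size 8, align 8) → ends 24
b at 24 (size 11, align 1) → ends 35
tail pad 5 to reach multiple of 8
total 40 bytes, alignment 8
— Event2 —
e at 0 (size 1, align 1) → ends 1
h at 1 (size 1, align 1) → ends 2
pad 2 to align 4 for c
c at 4 (size 4, align 4) → ends 8
b at 8 (size 11, align 1) → ends 19
g at 19 (size 1, align 1) → ends 20
f at 20 (size 2, align 2) → ends 22
pad 2 to align 8 for d
d at 24 (size 8, align 8) → ends 32
total 32 bytes, alignment 8
40 − 32 = 8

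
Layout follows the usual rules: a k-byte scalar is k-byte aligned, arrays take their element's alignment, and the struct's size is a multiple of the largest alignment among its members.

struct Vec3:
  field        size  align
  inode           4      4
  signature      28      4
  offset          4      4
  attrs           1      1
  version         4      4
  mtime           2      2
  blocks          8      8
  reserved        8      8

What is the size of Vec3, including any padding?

64 bytes

inode at 0 (size 4, align 4) → ends 4
signature at 4 (size 28, align 4) → ends 32
offset at 32 (size 4, align 4) → ends 36
attrs at 36 (size 1, align 1) → ends 37
pad 3 to align 4 for version
version at 40 (size 4, align 4) → ends 44
mtime at 44 (size 2, align 2) → ends 46
pad 2 to align 8 for blocks
blocks at 48 (size 8, align 8) → ends 56
reserved at 56 (size 8, align 8) → ends 64
total 64 bytes, alignment 8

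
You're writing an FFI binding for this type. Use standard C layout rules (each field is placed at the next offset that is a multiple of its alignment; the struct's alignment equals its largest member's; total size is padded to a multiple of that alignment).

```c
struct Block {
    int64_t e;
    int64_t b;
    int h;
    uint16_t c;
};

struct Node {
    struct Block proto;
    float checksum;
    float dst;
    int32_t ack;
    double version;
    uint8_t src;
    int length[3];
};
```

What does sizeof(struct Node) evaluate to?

64

Block: e at 0 (size 8, align 8) → ends 8; b at 8 (size 8, align 8) → ends 16; h at 16 (size 4, align 4) → ends 20; c at 20 (size 2, align 2) → ends 22; tail pad 2 to reach multiple of 8; total 24 bytes, alignment 8
proto at 0 (size 24, align 8) → ends 24
checksum at 24 (size 4, align 4) → ends 28
dst at 28 (size 4, align 4) → ends 32
ack at 32 (size 4, align 4) → ends 36
pad 4 to align 8 for version
version at 40 (size 8, align 8) → ends 48
src at 48 (size 1, align 1) → ends 49
pad 3 to align 4 for length
length at 52 (size 12, align 4) → ends 64
total 64 bytes, alignment 8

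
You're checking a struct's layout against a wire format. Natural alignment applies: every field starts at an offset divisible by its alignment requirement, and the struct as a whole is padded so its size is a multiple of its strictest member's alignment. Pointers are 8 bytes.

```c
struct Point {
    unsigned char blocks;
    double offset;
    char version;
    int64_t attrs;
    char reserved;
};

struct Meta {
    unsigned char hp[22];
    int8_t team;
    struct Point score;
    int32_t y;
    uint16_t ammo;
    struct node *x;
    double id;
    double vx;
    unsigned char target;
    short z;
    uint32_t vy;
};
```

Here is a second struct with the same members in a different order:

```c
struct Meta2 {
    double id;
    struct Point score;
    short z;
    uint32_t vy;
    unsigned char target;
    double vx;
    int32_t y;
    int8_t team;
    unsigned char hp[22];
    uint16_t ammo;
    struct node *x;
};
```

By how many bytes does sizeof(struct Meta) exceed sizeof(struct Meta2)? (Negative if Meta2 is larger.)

-8

Point: blocks at 0 (size 1, align 1) → ends 1; pad 7 to align 8 for offset; offset at 8 (size 8, align 8) → ends 16; version at 16 (size 1, align 1) → ends 17; pad 7 to align 8 for attrs; attrs at 24 (size 8, align 8) → ends 32; reserved at 32 (size 1, align 1) → ends 33; tail pad 7 to reach multiple of 8; total 40 bytes, alignment 8
hp at 0 (size 22, align 1) → ends 22
team at 22 (size 1, align 1) → ends 23
pad 1 to align 8 for score
score at 24 (size 40, align 8) → ends 64
y at 64 (size 4, align 4) → ends 68
ammo at 68 (size 2, align 2) → ends 70
pad 2 to align 8 for x
x at 72 (size 8, align 8) → ends 80
id at 80 (size 8, align 8) → ends 88
vx at 88 (size 8, align 8) → ends 96
target at 96 (size 1, align 1) → ends 97
pad 1 to align 2 for z
z at 98 (size 2, align 2) → ends 100
vy at 100 (size 4, align 4) → ends 104
total 104 bytes, alignment 8
— Meta2 —
id at 0 (size 8, align 8) → ends 8
score at 8 (size 40, align 8) → ends 48
z at 48 (size 2, align 2) → ends 50
pad 2 to align 4 for vy
vy at 52 (size 4, align 4) → ends 56
target at 56 (size 1, align 1) → ends 57
pad 7 to align 8 for vx
vx at 64 (size 8, align 8) → ends 72
y at 72 (size 4, align 4) → ends 76
team at 76 (size 1, align 1) → ends 77
hp at 77 (size 22, align 1) → ends 99
pad 1 to align 2 for ammo
ammo at 100 (size 2, align 2) → ends 102
pad 2 to align 8 for x
x at 104 (size 8, align 8) → ends 112
total 112 bytes, alignment 8
104 − 112 = -8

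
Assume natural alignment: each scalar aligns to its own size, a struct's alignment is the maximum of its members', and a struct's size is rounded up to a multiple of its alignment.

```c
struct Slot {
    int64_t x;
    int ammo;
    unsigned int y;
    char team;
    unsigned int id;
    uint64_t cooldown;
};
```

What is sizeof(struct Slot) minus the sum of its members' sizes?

@0: x [8B, align 8] → 8
@8: ammo [4B, align 4] → 12
@12: y [4B, align 4] → 16
@16: team [1B, align 1] → 17
+3 pad (align 4)
@20: id [4B, align 4] → 24
@24: cooldown [8B, align 8] → 32
size 32, align 8
data bytes 29, size 32 → padding 3

3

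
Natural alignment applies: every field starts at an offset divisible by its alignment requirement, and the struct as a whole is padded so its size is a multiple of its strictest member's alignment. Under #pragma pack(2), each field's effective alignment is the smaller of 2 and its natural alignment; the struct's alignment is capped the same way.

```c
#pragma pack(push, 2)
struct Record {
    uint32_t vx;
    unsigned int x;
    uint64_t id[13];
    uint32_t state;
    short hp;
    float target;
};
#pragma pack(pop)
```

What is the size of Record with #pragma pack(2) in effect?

@0: vx [4B, align 2] → 4
@4: x [4B, align 2] → 8
@8: id [104B, align 2] → 112
@112: state [4B, align 2] → 116
@116: hp [2B, align 2] → 118
@118: target [4B, align 2] → 122
size 122, align 2

122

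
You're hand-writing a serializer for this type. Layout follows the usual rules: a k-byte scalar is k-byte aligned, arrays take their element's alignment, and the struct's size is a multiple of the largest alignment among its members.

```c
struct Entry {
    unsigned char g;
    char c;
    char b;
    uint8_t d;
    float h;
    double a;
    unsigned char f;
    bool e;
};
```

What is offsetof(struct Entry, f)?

g at 0 (size 1, align 1) → ends 1
c at 1 (size 1, align 1) → ends 2
b at 2 (size 1, align 1) → ends 3
d at 3 (size 1, align 1) → ends 4
h at 4 (size 4, align 4) → ends 8
a at 8 (size 8, align 8) → ends 16
f at 16 (size 1, align 1) → ends 17

16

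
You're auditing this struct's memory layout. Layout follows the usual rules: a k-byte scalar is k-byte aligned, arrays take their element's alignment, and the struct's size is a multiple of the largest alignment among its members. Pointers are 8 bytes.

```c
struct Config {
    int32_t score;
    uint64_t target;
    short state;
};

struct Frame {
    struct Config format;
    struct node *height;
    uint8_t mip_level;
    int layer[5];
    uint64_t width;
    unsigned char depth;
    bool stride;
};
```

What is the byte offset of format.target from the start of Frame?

Config: @0: score [4B, align 4] → 4; +4 pad (align 8); @8: target [8B, align 8] → 16; @16: state [2B, align 2] → 18; +6 tail pad (align 8); size 24, align 8
@0: format [24B, align 8] → 24
within Config: target at 8
0 + 8 = 8

8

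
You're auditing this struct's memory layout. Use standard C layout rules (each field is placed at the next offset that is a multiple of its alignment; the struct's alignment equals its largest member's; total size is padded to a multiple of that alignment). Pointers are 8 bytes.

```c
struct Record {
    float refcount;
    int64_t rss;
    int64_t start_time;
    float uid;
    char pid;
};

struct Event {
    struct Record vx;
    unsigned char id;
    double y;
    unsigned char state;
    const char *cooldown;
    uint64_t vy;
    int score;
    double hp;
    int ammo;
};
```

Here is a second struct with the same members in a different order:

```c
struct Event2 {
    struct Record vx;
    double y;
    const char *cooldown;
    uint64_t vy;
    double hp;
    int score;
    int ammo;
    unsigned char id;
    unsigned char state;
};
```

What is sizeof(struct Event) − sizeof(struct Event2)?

Record: @0: refcount [4B, align 4] → 4; +4 pad (align 8); @8: rss [8B, align 8] → 16; @16: start_time [8B, align 8] → 24; @24: uid [4B, align 4] → 28; @28: pid [1B, align 1] → 29; +3 tail pad (align 8); size 32, align 8
@0: vx [32B, align 8] → 32
@32: id [1B, align 1] → 33
+7 pad (align 8)
@40: y [8B, align 8] → 48
@48: state [1B, align 1] → 49
+7 pad (align 8)
@56: cooldown [8B, align 8] → 64
@64: vy [8B, align 8] → 72
@72: score [4B, align 4] → 76
+4 pad (align 8)
@80: hp [8B, align 8] → 88
@88: ammo [4B, align 4] → 92
+4 tail pad (align 8)
size 96, align 8
— Event2 —
@0: vx [32B, align 8] → 32
@32: y [8B, align 8] → 40
@40: cooldown [8B, align 8] → 48
@48: vy [8B, align 8] → 56
@56: hp [8B, align 8] → 64
@64: score [4B, align 4] → 68
@68: ammo [4B, align 4] → 72
@72: id [1B, align 1] → 73
@73: state [1B, align 1] → 74
+6 tail pad (align 8)
size 80, align 8
96 − 80 = 16

16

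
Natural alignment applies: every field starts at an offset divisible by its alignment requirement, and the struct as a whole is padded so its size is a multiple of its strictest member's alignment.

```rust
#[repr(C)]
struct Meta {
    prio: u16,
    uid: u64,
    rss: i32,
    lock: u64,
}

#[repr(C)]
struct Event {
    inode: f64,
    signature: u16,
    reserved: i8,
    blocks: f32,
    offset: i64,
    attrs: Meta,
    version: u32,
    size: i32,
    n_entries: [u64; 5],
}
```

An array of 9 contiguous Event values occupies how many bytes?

936

Meta: prio at 0 (size 2, align 2) → ends 2; pad 6 to align 8 for uid; uid at 8 (size 8, align 8) → ends 16; rss at 16 (size 4, align 4) → ends 20; pad 4 to align 8 for lock; lock at 24 (size 8, align 8) → ends 32; total 32 bytes, alignment 8
inode at 0 (size 8, align 8) → ends 8
signature at 8 (size 2, align 2) → ends 10
reserved at 10 (size 1, align 1) → ends 11
pad 1 to align 4 for blocks
blocks at 12 (size 4, align 4) → ends 16
offset at 16 (size 8, align 8) → ends 24
attrs at 24 (size 32, align 8) → ends 56
version at 56 (size 4, align 4) → ends 60
size at 60 (size 4, align 4) → ends 64
n_entries at 64 (size 40, align 8) → ends 104
total 104 bytes, alignment 8
array of 9: 9 × 104 = 936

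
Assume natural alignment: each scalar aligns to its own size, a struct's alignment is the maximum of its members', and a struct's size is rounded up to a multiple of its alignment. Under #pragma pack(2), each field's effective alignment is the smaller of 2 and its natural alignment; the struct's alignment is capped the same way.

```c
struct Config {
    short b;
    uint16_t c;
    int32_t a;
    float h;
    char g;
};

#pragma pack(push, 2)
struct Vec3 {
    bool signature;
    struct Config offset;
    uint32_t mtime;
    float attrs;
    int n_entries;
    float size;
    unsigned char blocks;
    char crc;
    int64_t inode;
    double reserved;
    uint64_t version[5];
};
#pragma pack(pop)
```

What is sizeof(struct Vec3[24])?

2208

Config: @0: b [2B, align 2] → 2; @2: c [2B, align 2] → 4; @4: a [4B, align 4] → 8; @8: h [4B, align 4] → 12; @12: g [1B, align 1] → 13; +3 tail pad (align 4); size 16, align 4
@0: signature [1B, align 1] → 1
+1 pad (align 2)
@2: offset [16B, align 2] → 18
@18: mtime [4B, align 2] → 22
@22: attrs [4B, align 2] → 26
@26: n_entries [4B, align 2] → 30
@30: size [4B, align 2] → 34
@34: blocks [1B, align 1] → 35
@35: crc [1B, align 1] → 36
@36: inode [8B, align 2] → 44
@44: reserved [8B, align 2] → 52
@52: version [40B, align 2] → 92
size 92, align 2
array of 24: 24 × 92 = 2208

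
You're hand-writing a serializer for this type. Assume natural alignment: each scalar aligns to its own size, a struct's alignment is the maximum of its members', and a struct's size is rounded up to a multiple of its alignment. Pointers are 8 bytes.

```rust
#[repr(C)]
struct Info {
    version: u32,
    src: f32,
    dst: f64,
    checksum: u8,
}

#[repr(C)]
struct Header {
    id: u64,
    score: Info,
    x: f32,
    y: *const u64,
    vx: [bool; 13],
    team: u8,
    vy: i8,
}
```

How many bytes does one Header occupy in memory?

Info: @0: version [4B, align 4] → 4; @4: src [4B, align 4] → 8; @8: dst [8B, align 8] → 16; @16: checksum [1B, align 1] → 17; +7 tail pad (align 8); size 24, align 8
@0: id [8B, align 8] → 8
@8: score [24B, align 8] → 32
@32: x [4B, align 4] → 36
+4 pad (align 8)
@40: y [8B, align 8] → 48
@48: vx [13B, align 1] → 61
@61: team [1B, align 1] → 62
@62: vy [1B, align 1] → 63
+1 tail pad (align 8)
size 64, align 8

64 bytes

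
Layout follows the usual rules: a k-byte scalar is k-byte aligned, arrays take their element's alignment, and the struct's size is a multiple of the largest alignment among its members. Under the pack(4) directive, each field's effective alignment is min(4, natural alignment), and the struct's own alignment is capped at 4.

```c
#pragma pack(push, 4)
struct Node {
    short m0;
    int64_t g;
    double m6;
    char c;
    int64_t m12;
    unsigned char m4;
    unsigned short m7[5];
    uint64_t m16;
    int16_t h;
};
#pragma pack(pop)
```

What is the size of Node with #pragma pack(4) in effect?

56

m0 at 0 (size 2, align 2) → ends 2
pad 2 to align 4 for g
g at 4 (size 8, align 4) → ends 12
m6 at 12 (size 8, align 4) → ends 20
c at 20 (size 1, align 1) → ends 21
pad 3 to align 4 for m12
m12 at 24 (size 8, align 4) → ends 32
m4 at 32 (size 1, align 1) → ends 33
pad 1 to align 2 for m7
m7 at 34 (size 10, align 2) → ends 44
m16 at 44 (size 8, align 4) → ends 52
h at 52 (size 2, align 2) → ends 54
tail pad 2 to reach multiple of 4
total 56 bytes, alignment 4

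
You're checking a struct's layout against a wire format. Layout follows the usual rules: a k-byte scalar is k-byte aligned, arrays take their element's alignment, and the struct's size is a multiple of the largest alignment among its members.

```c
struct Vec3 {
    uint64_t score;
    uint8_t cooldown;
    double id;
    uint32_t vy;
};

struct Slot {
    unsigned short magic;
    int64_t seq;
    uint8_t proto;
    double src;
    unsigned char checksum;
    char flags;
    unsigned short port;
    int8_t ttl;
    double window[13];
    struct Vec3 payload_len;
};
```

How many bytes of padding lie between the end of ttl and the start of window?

3

Vec3: score at 0 (size 8, align 8) → ends 8; cooldown at 8 (size 1, align 1) → ends 9; pad 7 to align 8 for id; id at 16 (size 8, align 8) → ends 24; vy at 24 (size 4, align 4) → ends 28; tail pad 4 to reach multiple of 8; total 32 bytes, alignment 8
magic at 0 (size 2, align 2) → ends 2
pad 6 to align 8 for seq
seq at 8 (size 8, align 8) → ends 16
proto at 16 (size 1, align 1) → ends 17
pad 7 to align 8 for src
src at 24 (size 8, align 8) → ends 32
checksum at 32 (size 1, align 1) → ends 33
flags at 33 (size 1, align 1) → ends 34
port at 34 (size 2, align 2) → ends 36
ttl at 36 (size 1, align 1) → ends 37
pad 3 to align 8 for window
window at 40 (size 104, align 8) → ends 144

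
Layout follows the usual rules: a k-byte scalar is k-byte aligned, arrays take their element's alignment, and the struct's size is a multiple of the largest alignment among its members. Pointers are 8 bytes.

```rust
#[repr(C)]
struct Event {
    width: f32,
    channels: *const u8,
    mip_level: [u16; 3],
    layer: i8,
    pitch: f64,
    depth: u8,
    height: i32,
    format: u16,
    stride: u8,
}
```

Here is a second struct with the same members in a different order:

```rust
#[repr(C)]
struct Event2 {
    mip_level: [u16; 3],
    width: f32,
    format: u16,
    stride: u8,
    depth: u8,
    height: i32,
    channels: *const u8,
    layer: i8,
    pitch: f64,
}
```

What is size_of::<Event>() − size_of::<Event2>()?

0

width at 0 (size 4, align 4) → ends 4
pad 4 to align 8 for channels
channels at 8 (size 8, align 8) → ends 16
mip_level at 16 (size 6, align 2) → ends 22
layer at 22 (size 1, align 1) → ends 23
pad 1 to align 8 for pitch
pitch at 24 (size 8, align 8) → ends 32
depth at 32 (size 1, align 1) → ends 33
pad 3 to align 4 for height
height at 36 (size 4, align 4) → ends 40
format at 40 (size 2, align 2) → ends 42
stride at 42 (size 1, align 1) → ends 43
tail pad 5 to reach multiple of 8
total 48 bytes, alignment 8
— Event2 —
mip_level at 0 (size 6, align 2) → ends 6
pad 2 to align 4 for width
width at 8 (size 4, align 4) → ends 12
format at 12 (size 2, align 2) → ends 14
stride at 14 (size 1, align 1) → ends 15
depth at 15 (size 1, align 1) → ends 16
height at 16 (size 4, align 4) → ends 20
pad 4 to align 8 for channels
channels at 24 (size 8, align 8) → ends 32
layer at 32 (size 1, align 1) → ends 33
pad 7 to align 8 for pitch
pitch at 40 (size 8, align 8) → ends 48
total 48 bytes, alignment 8
48 − 48 = 0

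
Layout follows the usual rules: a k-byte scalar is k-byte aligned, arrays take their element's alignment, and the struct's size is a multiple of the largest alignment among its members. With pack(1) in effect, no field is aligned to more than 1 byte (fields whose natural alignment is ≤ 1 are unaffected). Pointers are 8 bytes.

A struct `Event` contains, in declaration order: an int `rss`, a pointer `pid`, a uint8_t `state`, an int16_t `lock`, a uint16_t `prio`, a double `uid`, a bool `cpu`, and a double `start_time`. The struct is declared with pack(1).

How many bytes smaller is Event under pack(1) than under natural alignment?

14

natural layout:
  @0: rss [4B, align 4] → 4
  +4 pad (align 8)
  @8: pid [8B, align 8] → 16
  @16: state [1B, align 1] → 17
  +1 pad (align 2)
  @18: lock [2B, align 2] → 20
  @20: prio [2B, align 2] → 22
  +2 pad (align 8)
  @24: uid [8B, align 8] → 32
  @32: cpu [1B, align 1] → 33
  +7 pad (align 8)
  @40: start_time [8B, align 8] → 48
  size 48, align 8
packed(1) layout:
  @0: rss [4B, align 1] → 4
  @4: pid [8B, align 1] → 12
  @12: state [1B, align 1] → 13
  @13: lock [2B, align 1] → 15
  @15: prio [2B, align 1] → 17
  @17: uid [8B, align 1] → 25
  @25: cpu [1B, align 1] → 26
  @26: start_time [8B, align 1] → 34
  size 34, align 1
48 − 34 = 14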